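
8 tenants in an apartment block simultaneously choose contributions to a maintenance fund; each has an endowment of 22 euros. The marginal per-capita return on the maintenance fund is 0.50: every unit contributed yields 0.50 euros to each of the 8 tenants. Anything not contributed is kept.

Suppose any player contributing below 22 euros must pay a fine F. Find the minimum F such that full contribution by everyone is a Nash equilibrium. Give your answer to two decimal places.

11.00 euros

Given the others contribute fully, the best deviation is to contribute 0 (any partial contribution still incurs the fine and gives up units whose private return 0.50 is below 1).
Deviating from 22 to 0 saves 22 euros but forfeits the deviator's share of the drop in the maintenance fund: 0.50 × 22 = 11.00.
So the deviation gain is 22 − 11.00 = 11.00, and the fine must be at least 11.00 euros to wipe it out.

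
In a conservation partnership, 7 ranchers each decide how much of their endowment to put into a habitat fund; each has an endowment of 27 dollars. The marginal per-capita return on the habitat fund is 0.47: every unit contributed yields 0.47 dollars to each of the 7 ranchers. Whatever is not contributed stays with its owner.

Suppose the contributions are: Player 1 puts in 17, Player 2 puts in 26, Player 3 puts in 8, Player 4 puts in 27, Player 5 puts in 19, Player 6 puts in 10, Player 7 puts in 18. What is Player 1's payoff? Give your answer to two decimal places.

Total contributed: 17 + 26 + 8 + 27 + 19 + 10 + 18 = 125.
Each receives 0.47 × 125 = 58.75 from the habitat fund.
Player 1 keeps 27 − 17 = 10, so Player 1's payoff is 10 + 58.75 = 68.75.

68.75 dollars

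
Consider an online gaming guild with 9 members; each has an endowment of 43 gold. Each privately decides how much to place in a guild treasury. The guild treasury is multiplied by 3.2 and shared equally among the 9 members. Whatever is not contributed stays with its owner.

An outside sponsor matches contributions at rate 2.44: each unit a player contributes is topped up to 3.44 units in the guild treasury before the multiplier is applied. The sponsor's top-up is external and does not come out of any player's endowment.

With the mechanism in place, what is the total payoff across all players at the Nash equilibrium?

4260.10 gold

With the mechanism, a contributed unit returns 3.2 × 3.44 / 9 = 1.2231 per unit of net cost to the contributor — now above 1 — so contributing fully is weakly dominant for every player.
At the Nash equilibrium everyone contributes 43. Group total payoff = 3.2 × 3.44 × 387 = 4260.10.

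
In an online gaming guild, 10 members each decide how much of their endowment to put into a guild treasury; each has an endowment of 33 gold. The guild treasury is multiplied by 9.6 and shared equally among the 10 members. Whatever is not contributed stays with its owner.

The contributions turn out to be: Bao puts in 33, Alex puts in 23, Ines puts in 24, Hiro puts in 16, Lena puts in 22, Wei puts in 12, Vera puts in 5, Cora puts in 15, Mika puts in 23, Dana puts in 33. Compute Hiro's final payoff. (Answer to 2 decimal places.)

Total contributed: 33 + 23 + 24 + 16 + 22 + 12 + 5 + 15 + 23 + 33 = 206.
Each receives 9.6 × 206 / 10 = 197.76 from the guild treasury.
Hiro keeps 33 − 16 = 17, so Hiro's payoff is 17 + 197.76 = 214.76.

214.76 gold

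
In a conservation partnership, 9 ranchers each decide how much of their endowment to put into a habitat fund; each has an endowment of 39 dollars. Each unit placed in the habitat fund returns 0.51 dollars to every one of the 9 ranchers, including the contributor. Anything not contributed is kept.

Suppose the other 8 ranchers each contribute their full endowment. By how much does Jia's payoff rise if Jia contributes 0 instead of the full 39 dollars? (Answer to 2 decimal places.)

Switching from a contribution of 39 to 0 lets Jia keep an extra 39 dollars, but lowers the habitat fund by 39, which costs Jia their own share of that drop: 0.51 × 39 = 19.89.
Net gain = 39 − 19.89 = 19.11. The private return per contributed unit (0.51) is below 1, so free-riding is indeed the best response regardless of what the others do.

19.11 dollars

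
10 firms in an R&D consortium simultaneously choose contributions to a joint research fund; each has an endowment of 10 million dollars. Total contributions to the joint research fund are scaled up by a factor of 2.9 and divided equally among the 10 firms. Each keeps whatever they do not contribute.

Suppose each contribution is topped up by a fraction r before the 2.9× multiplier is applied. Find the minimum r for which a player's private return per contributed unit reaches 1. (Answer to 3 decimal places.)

With matching at rate r, one contributed unit becomes (1 + r) in the joint research fund and returns 2.9 × (1 + r) / 10 to the contributor.
Setting this equal to 1: 1 + r = 10/2.9 = 3.4483.
So the minimum matching rate is r = 3.4483 − 1 = 2.448.

2.448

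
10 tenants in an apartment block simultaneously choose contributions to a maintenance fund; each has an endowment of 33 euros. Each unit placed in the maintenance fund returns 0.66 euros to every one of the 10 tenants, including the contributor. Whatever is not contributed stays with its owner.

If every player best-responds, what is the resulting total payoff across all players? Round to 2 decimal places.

330.00 euros

The private return per contributed unit is 0.66 < 1, so contributing 0 is dominant for every player. At the Nash equilibrium everyone keeps their 33, and the group total is 10 × 33 = 330.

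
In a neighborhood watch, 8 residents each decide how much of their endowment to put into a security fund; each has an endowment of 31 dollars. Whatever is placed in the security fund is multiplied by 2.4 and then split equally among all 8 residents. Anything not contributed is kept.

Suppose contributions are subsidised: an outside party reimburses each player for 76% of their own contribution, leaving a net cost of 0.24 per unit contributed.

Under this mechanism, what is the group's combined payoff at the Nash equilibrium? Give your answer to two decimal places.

783.68 dollars

Under the mechanism each unit contributed yields (2.4/8) / 0.24 = 1.2500 back to its contributor per unit of net cost, which exceeds 1, making full contribution the dominant choice for everyone.
At the Nash equilibrium everyone contributes 31. Group total payoff = 8 × (31 × 0.76 + 2.4 × 31) = 783.68.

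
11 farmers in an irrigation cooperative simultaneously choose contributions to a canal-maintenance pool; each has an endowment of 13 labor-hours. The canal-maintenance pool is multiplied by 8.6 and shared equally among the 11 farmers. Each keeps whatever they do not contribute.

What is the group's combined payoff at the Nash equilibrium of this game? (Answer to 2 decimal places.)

143.00 labor-hours

Each contributed unit returns 8.6/11 = 0.7818 to its contributor — below 1 — so contributing 0 is dominant for every player. At the Nash equilibrium everyone keeps their 13, and the group total is 11 × 13 = 143.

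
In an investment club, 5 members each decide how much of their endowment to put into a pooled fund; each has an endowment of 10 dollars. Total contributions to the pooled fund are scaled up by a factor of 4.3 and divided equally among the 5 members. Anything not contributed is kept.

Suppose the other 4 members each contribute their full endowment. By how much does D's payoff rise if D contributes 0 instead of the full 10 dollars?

1.40 dollars

Switching from a contribution of 10 to 0 lets D keep an extra 10 dollars, but lowers the pooled fund by 10, which costs D their own share of that drop: 4.3/5 × 10 = 8.60.
Net gain = 10 − 8.60 = 1.40. The private return per contributed unit (0.8600) is below 1, so free-riding is indeed the best response regardless of what the others do.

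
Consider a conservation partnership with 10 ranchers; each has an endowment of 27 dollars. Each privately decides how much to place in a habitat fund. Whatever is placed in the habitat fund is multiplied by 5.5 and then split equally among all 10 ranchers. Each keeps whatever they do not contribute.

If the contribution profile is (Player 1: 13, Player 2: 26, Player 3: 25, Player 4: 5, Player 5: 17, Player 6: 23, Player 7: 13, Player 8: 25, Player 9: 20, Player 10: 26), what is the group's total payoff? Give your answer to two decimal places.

Total contributed: 13 + 26 + 25 + 5 + 17 + 23 + 13 + 25 + 20 + 26 = 193; total kept: 10 × 27 − 193 = 77.
The habitat fund pays out 5.5 × 193 = 1061.50 in aggregate.
Group total = 77 + 1061.50 = 1138.50.

1138.50 dollars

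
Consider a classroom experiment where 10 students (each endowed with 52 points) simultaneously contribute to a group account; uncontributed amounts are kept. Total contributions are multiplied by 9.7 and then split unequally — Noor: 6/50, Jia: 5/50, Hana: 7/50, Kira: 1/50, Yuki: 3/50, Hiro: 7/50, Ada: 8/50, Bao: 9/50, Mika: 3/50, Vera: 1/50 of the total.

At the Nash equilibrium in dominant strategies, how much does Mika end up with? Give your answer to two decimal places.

203.32 points

For player j, contributing a unit is worthwhile iff 9.7 × (j's share) ≥ 1, i.e. iff j's share is at least 0.1031.
The shares above 0.1031 belong to Noor, Hana, Hiro, Ada and Bao, contributing 52 each; the remaining 5 contribute 0. Total contributed: 260.
Mika keeps 52 and receives 9.7 × 260 × 3/50 = 151.32 from the group account, for a payoff of 203.32.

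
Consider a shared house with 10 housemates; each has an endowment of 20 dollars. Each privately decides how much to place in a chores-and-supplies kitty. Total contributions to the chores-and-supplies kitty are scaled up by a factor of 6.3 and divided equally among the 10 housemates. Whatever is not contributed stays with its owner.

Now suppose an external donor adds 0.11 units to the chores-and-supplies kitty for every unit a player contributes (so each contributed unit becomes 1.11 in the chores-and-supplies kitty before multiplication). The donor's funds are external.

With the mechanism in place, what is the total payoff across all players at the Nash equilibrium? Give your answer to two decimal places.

200.00 dollars

The effective private return is 6.3 × 1.11 / 10 = 0.6993, which is still under 1, so the mechanism doesn't change anyone's dominant strategy: zero contribution.
At the Nash equilibrium no one contributes; group total payoff = 10 × 20 = 200.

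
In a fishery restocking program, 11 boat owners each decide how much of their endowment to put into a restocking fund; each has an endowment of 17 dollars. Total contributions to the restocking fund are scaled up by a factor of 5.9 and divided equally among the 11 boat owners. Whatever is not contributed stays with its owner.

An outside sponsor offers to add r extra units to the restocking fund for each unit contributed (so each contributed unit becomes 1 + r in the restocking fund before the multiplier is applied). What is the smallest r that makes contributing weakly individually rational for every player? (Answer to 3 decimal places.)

0.864

With matching at rate r, one contributed unit becomes (1 + r) in the restocking fund and returns 5.9 × (1 + r) / 11 to the contributor.
Setting this equal to 1: 1 + r = 11/5.9 = 1.8644.
So the minimum matching rate is r = 1.8644 − 1 = 0.864.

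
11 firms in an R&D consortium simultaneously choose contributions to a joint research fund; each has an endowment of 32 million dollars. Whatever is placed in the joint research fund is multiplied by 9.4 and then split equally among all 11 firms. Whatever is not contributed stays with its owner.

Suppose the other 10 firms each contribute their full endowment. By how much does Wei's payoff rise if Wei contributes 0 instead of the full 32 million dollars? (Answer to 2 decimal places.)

4.65 million dollars

Switching from a contribution of 32 to 0 lets Wei keep an extra 32 million dollars, but lowers the joint research fund by 32, which costs Wei their own share of that drop: 9.4/11 × 32 = 27.35.
Net gain = 32 − 27.35 = 4.65. The private return per contributed unit (0.8545) is below 1, so free-riding is indeed the best response regardless of what the others do.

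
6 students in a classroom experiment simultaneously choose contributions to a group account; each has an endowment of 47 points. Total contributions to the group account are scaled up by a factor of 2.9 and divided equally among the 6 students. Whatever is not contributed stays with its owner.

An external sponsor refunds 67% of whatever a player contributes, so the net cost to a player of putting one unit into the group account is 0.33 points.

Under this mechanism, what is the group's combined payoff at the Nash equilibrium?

Under the mechanism each unit contributed yields (2.9/6) / 0.33 = 1.4646 back to its contributor per unit of net cost, which exceeds 1, making full contribution the dominant choice for everyone.
At the Nash equilibrium everyone contributes 47. Group total payoff = 6 × (47 × 0.67 + 2.9 × 47) = 1006.74.

1006.74 points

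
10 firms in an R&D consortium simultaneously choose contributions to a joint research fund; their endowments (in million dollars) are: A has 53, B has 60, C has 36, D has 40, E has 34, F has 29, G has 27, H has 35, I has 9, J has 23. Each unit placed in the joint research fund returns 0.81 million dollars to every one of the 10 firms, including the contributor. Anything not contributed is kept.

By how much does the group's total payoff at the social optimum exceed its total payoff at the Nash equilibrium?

The private return per contributed unit is 0.81 < 1 for everyone, so the Nash equilibrium is zero contribution and the group total is Σ E_j = 53 + 60 + 36 + 40 + 34 + 29 + 27 + 35 + 9 + 23 = 346.
Each contributed unit returns 8.100 to the group, so the social optimum is full contribution by everyone: group total = 8.100 × 346 = 2802.60.
Efficiency loss = (8.100 − 1) × 346 = 2456.60.

2456.60 million dollars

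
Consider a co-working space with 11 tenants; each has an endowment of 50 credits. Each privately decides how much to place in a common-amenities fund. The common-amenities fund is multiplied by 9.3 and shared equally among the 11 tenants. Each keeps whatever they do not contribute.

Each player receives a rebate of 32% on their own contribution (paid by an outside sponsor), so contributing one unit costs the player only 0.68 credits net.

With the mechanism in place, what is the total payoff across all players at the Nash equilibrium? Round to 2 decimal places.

5291.00 credits

The effective private return per unit is now (9.3/11) / 0.68 = 1.2433 > 1, so every player's dominant strategy flips to full contribution.
So the Nash equilibrium is full contribution by all 11; the group earns 11 × (50 × 0.32 + 9.3 × 50) = 5291.00.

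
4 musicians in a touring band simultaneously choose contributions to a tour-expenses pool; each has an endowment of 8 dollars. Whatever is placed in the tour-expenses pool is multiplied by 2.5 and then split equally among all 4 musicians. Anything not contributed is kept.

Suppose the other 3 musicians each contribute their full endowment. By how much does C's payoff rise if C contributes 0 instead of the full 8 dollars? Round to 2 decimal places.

Switching from a contribution of 8 to 0 lets C keep an extra 8 dollars, but lowers the tour-expenses pool by 8, which costs C their own share of that drop: 2.5/4 × 8 = 5.00.
Net gain = 8 − 5.00 = 3.00. The private return per contributed unit (0.6250) is below 1, so free-riding is indeed the best response regardless of what the others do.

3.00 dollars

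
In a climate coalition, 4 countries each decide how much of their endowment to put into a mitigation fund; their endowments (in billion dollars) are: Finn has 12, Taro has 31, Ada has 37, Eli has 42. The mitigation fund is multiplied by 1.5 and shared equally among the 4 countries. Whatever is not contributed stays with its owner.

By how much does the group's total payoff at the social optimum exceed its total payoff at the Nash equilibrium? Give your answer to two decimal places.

The private return per contributed unit is 1.5/4 = 0.3750 < 1 for every player regardless of endowment, so the Nash equilibrium is zero contribution and the group total is Σ E_j = 12 + 31 + 37 + 42 = 122.
Each contributed unit returns 1.500 to the group, so the social optimum is full contribution by everyone: group total = 1.500 × 122 = 183.00.
Efficiency loss = (1.500 − 1) × 122 = 61.00.

61.00 billion dollars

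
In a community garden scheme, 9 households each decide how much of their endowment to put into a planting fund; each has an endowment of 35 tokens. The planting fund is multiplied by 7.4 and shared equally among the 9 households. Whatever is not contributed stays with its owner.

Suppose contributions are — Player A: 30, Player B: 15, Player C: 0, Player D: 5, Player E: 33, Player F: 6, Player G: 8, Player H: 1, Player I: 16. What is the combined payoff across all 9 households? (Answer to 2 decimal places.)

Total contributed: 30 + 15 + 0 + 5 + 33 + 6 + 8 + 1 + 16 = 114; total kept: 9 × 35 − 114 = 201.
The planting fund pays out 7.4 × 114 = 843.60 in aggregate.
Group total = 201 + 843.60 = 1044.60.

1044.60 tokens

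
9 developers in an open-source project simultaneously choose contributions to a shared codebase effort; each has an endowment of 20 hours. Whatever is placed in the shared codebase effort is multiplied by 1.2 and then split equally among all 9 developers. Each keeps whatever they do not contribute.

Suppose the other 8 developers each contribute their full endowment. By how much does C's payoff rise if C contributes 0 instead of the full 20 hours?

17.33 hours

Switching from a contribution of 20 to 0 lets C keep an extra 20 hours, but lowers the shared codebase effort by 20, which costs C their own share of that drop: 1.2/9 × 20 = 2.67.
Net gain = 20 − 2.67 = 17.33. The private return per contributed unit (0.1333) is below 1, so free-riding is indeed the best response regardless of what the others do.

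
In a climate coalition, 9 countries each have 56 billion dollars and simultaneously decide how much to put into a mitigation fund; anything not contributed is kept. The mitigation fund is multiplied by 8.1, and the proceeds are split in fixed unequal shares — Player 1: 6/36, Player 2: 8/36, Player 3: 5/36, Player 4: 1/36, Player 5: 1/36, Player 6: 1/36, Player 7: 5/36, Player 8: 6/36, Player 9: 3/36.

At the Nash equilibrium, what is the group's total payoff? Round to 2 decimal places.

Each unit j contributes comes back to j as 8.1 × (j's share), so j prefers to contribute only if that share exceeds 1/8.1 = 0.1235; otherwise keeping the unit dominates.
The shares above 0.1235 belong to Player 1, Player 2, Player 3, Player 7 and Player 8, contributing 56 each; the remaining 4 contribute 0. Total contributed: 280.
The mitigation fund pays out 8.1 × 280 = 2268.00 in total (split across the unequal shares, but the aggregate is all that matters for the group sum).
The 4 free-riders keep 56 each, adding 224. Group total = 224 + 2268.00 = 2492.00.

2492.00 billion dollars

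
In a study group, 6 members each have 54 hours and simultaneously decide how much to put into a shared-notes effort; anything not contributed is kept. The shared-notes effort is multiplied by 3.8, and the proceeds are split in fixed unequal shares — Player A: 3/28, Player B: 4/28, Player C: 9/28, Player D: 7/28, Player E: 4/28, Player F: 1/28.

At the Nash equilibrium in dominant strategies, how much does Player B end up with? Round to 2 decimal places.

For player j, contributing a unit is worthwhile iff 3.8 × (j's share) ≥ 1, i.e. iff j's share is at least 0.2632.
The only share above 0.2632 is Player C's 9/28, contributing 54; the remaining 5 contribute 0. Total contributed: 54.
Player B keeps 54 and receives 3.8 × 54 × 4/28 = 29.31 from the shared-notes effort, for a payoff of 83.31.

83.31 hours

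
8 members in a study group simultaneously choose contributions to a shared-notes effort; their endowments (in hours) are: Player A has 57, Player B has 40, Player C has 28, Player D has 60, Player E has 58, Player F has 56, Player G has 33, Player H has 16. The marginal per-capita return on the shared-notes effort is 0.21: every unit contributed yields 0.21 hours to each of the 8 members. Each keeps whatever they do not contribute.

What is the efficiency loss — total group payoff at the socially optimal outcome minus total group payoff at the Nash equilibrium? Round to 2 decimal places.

The private return per contributed unit is 0.21 < 1 for everyone, so the Nash equilibrium is zero contribution and the group total is Σ E_j = 57 + 40 + 28 + 60 + 58 + 56 + 33 + 16 = 348.
Each contributed unit returns 1.680 to the group, so the social optimum is full contribution by everyone: group total = 1.680 × 348 = 584.64.
Efficiency loss = (1.680 − 1) × 348 = 236.64.

236.64 hours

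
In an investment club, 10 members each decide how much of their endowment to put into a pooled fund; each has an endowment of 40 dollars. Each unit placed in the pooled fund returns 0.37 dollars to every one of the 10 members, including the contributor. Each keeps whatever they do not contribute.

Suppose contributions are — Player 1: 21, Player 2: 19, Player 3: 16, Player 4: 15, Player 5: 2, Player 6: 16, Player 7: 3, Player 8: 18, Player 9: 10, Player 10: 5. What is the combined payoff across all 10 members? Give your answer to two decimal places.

Total contributed: 21 + 19 + 16 + 15 + 2 + 16 + 3 + 18 + 10 + 5 = 125; total kept: 10 × 40 − 125 = 275.
The pooled fund pays out 0.37 × 10 × 125 = 462.50 in aggregate.
Group total = 275 + 462.50 = 737.50.

737.50 dollars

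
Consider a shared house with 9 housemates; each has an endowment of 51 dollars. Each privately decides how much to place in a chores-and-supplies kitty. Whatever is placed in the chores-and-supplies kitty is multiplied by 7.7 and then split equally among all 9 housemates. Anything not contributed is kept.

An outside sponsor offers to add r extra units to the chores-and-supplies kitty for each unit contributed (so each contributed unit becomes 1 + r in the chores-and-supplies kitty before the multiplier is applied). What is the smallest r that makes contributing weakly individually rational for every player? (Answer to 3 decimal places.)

0.169

With matching at rate r, one contributed unit becomes (1 + r) in the chores-and-supplies kitty and returns 7.7 × (1 + r) / 9 to the contributor.
Setting this equal to 1: 1 + r = 9/7.7 = 1.1688.
So the minimum matching rate is r = 1.1688 − 1 = 0.169.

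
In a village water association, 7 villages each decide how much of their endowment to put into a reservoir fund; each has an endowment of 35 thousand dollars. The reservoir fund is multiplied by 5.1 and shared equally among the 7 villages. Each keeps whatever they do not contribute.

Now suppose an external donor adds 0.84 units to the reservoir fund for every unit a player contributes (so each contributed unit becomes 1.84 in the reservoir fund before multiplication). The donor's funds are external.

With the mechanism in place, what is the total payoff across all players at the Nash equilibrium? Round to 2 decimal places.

2299.08 thousand dollars

Under the mechanism each unit contributed yields 5.1 × 1.84 / 7 = 1.3406 back to its contributor per unit of net cost, which exceeds 1, making full contribution the dominant choice for everyone.
So the Nash equilibrium is full contribution by all 7; the group earns 5.1 × 1.84 × 245 = 2299.08.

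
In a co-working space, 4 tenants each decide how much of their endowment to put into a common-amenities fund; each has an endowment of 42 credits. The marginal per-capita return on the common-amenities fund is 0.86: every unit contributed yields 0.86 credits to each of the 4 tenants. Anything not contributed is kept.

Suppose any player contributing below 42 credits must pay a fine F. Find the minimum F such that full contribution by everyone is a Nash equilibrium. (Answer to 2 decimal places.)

5.88 credits

Given the others contribute fully, the best deviation is to contribute 0 (any partial contribution still incurs the fine and gives up units whose private return 0.86 is below 1).
Deviating from 42 to 0 saves 42 credits but forfeits the deviator's share of the drop in the common-amenities fund: 0.86 × 42 = 36.12.
So the deviation gain is 42 − 36.12 = 5.88, and the fine must be at least 5.88 credits to wipe it out.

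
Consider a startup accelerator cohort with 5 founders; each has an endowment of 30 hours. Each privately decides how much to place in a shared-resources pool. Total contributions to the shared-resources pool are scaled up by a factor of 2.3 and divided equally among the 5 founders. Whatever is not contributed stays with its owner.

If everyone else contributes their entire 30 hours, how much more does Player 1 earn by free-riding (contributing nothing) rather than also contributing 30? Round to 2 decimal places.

16.20 hours

Switching from a contribution of 30 to 0 lets Player 1 keep an extra 30 hours, but lowers the shared-resources pool by 30, which costs Player 1 their own share of that drop: 2.3/5 × 30 = 13.80.
Net gain = 30 − 13.80 = 16.20. The private return per contributed unit (0.4600) is below 1, so free-riding is indeed the best response regardless of what the others do.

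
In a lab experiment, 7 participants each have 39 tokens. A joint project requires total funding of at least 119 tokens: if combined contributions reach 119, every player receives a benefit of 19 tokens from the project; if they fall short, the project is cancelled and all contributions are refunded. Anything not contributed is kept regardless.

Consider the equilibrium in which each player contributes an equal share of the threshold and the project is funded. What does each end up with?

Equal share of the threshold: 119/7 = 17.
At this profile no one gains by cutting their contribution: any cut drops the total below 119, the project is cancelled, contributions are refunded, and the deviator ends with 39, which is less than 39 − 17 + 19 = 41. Contributing more than 17 just wastes the excess. So contributing exactly 17 is a best response.
Each player's payoff: 39 − 17 + 19 = 41.

41 tokens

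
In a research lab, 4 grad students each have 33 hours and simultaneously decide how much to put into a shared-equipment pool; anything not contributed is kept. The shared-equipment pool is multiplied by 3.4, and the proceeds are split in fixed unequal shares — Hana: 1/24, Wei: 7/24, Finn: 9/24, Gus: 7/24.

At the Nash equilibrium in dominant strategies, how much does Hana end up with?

37.68 hours

Player j's private return per contributed unit is 3.4 × (j's share). Contributing is weakly dominant for j when that share is at least 1/3.4 = 0.2941, and contributing 0 is dominant otherwise.
Only Finn (9/24) clears that bar, contributing 33; the remaining 3 contribute 0. Total contributed: 33.
Hana keeps 33 and receives 3.4 × 33 × 1/24 = 4.68 from the shared-equipment pool, for a payoff of 37.68.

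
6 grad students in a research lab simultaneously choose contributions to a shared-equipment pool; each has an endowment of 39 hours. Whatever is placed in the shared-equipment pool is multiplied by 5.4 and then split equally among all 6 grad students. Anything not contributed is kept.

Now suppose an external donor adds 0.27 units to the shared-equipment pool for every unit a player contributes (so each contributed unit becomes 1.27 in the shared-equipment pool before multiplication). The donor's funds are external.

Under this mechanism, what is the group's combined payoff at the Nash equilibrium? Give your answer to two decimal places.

With the mechanism, a contributed unit returns 5.4 × 1.27 / 6 = 1.1430 per unit of net cost to the contributor — now above 1 — so contributing fully is weakly dominant for every player.
At the Nash equilibrium everyone contributes 39. Group total payoff = 5.4 × 1.27 × 234 = 1604.77.

1604.77 hours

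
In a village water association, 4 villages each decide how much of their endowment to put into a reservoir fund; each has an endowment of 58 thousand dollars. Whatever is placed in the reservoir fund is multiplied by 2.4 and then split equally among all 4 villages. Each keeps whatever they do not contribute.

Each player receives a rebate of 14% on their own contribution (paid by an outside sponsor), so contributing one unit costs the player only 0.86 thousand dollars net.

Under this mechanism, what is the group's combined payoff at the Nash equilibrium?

232.00 thousand dollars

With the mechanism, a contributed unit returns (2.4/4) / 0.86 = 0.6977 per unit of net cost — still below 1 — so contributing 0 remains dominant for every player.
At the Nash equilibrium no one contributes; group total payoff = 4 × 58 = 232.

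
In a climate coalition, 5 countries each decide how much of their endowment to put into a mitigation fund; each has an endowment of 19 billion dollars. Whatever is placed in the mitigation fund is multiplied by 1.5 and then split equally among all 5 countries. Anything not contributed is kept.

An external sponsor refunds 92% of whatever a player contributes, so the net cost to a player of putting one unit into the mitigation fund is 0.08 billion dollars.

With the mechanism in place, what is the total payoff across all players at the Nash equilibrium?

229.90 billion dollars

The effective private return per unit is now (1.5/5) / 0.08 = 3.7500 > 1, so every player's dominant strategy flips to full contribution.
So the Nash equilibrium is full contribution by all 5; the group earns 5 × (19 × 0.92 + 1.5 × 19) = 229.90.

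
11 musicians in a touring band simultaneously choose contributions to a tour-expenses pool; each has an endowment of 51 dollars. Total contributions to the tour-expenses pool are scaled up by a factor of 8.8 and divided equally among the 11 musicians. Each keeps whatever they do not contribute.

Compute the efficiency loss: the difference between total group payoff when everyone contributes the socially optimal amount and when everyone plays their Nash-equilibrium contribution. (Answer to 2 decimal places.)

Each contributed unit returns 8.8/11 = 0.8000 to its contributor — below 1 — so contributing 0 is dominant for every player. At the Nash equilibrium everyone keeps their 51, and the group total is 11 × 51 = 561.
Each contributed unit returns 8.800 to the group as a whole (0.8000 to each of 11 players), which exceeds 1, so the social optimum is full contribution: group total = 8.800 × 561 = 4936.80.
Efficiency loss = 4936.80 − 561 = 4375.80.

4375.80 dollars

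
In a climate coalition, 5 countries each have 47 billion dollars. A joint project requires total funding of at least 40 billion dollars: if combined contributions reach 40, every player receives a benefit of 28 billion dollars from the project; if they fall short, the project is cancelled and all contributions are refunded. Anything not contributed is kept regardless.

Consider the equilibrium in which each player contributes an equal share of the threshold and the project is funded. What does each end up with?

Equal share of the threshold: 40/5 = 8.
At this profile no one gains by cutting their contribution: any cut drops the total below 40, the project is cancelled, contributions are refunded, and the deviator ends with 47, which is less than 47 − 8 + 28 = 67. Contributing more than 8 just wastes the excess. So contributing exactly 8 is a best response.
Each player's payoff: 47 − 8 + 28 = 67.

67 billion dollars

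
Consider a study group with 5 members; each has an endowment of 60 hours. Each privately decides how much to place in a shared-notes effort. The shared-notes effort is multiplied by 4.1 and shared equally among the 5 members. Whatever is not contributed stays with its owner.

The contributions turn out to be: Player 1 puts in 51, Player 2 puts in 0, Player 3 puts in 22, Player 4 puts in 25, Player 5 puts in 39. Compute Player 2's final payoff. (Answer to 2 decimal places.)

172.34 hours

Total contributed: 51 + 0 + 22 + 25 + 39 = 137.
Each receives 4.1 × 137 / 5 = 112.34 from the shared-notes effort.
Player 2 keeps 60 − 0 = 60, so Player 2's payoff is 60 + 112.34 = 172.34.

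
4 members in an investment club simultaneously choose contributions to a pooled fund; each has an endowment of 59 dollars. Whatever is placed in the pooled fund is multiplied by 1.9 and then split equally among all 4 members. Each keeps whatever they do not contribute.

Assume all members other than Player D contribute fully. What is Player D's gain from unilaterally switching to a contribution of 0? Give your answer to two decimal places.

30.98 dollars

Switching from a contribution of 59 to 0 lets Player D keep an extra 59 dollars, but lowers the pooled fund by 59, which costs Player D their own share of that drop: 1.9/4 × 59 = 28.02.
Net gain = 59 − 28.02 = 30.98. The private return per contributed unit (0.4750) is below 1, so free-riding is indeed the best response regardless of what the others do.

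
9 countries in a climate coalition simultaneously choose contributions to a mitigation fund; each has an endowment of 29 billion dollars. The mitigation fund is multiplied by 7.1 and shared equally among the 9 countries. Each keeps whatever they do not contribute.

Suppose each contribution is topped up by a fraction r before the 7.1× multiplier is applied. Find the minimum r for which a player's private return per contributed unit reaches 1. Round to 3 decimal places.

With matching at rate r, one contributed unit becomes (1 + r) in the mitigation fund and returns 7.1 × (1 + r) / 9 to the contributor.
Setting this equal to 1: 1 + r = 9/7.1 = 1.2676.
So the minimum matching rate is r = 1.2676 − 1 = 0.268.

0.268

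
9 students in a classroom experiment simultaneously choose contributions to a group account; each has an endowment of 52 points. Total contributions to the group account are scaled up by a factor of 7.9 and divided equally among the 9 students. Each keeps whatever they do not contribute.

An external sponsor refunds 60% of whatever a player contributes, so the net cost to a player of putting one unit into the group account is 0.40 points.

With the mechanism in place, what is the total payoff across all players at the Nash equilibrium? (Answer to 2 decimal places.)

3978.00 points

The effective private return per unit is now (7.9/9) / 0.40 = 2.1944 > 1, so every player's dominant strategy flips to full contribution.
At the Nash equilibrium everyone contributes 52. Group total payoff = 9 × (52 × 0.60 + 7.9 × 52) = 3978.00.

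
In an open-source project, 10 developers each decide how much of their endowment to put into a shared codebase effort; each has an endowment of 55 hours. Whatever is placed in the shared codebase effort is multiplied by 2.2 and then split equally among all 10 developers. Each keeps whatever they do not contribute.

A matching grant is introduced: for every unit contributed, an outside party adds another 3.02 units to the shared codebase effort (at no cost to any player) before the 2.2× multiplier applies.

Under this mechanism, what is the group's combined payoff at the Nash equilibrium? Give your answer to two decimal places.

550.00 hours

With the mechanism, a contributed unit returns 2.2 × 4.02 / 10 = 0.8844 per unit of net cost — still below 1 — so contributing 0 remains dominant for every player.
At the Nash equilibrium no one contributes; group total payoff = 10 × 55 = 550.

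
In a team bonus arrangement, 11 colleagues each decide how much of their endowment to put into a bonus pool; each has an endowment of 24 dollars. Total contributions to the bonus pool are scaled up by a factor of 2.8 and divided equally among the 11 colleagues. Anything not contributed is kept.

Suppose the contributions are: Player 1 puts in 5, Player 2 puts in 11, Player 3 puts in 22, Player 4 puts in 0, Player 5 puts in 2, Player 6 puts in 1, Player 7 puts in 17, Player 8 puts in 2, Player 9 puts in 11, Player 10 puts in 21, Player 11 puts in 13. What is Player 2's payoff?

Total contributed: 5 + 11 + 22 + 0 + 2 + 1 + 17 + 2 + 11 + 21 + 13 = 105.
Each receives 2.8 × 105 / 11 = 26.73 from the bonus pool.
Player 2 keeps 24 − 11 = 13, so Player 2's payoff is 13 + 26.73 = 39.73.

39.73 dollars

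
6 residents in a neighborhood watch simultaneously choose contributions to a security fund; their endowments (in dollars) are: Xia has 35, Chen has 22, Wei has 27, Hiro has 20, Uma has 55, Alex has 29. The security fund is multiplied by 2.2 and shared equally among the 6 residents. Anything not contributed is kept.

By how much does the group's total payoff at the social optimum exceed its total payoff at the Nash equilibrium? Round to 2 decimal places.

225.60 dollars

The private return per contributed unit is 2.2/6 = 0.3667 < 1 for every player regardless of endowment, so the Nash equilibrium is zero contribution and the group total is Σ E_j = 35 + 22 + 27 + 20 + 55 + 29 = 188.
Each contributed unit returns 2.200 to the group, so the social optimum is full contribution by everyone: group total = 2.200 × 188 = 413.60.
Efficiency loss = (2.200 − 1) × 188 = 225.60.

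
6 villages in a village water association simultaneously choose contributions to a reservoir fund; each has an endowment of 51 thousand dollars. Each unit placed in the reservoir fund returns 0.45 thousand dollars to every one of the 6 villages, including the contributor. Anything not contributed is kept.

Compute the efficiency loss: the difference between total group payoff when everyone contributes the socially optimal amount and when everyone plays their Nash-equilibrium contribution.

520.20 thousand dollars

The private return per contributed unit is 0.45 < 1, so contributing 0 is dominant for every player. At the Nash equilibrium everyone keeps their 51, and the group total is 6 × 51 = 306.
Each contributed unit returns 2.700 to the group as a whole (0.45 to each of 6 players), which exceeds 1, so the social optimum is full contribution: group total = 2.700 × 306 = 826.20.
Efficiency loss = 826.20 − 306 = 520.20.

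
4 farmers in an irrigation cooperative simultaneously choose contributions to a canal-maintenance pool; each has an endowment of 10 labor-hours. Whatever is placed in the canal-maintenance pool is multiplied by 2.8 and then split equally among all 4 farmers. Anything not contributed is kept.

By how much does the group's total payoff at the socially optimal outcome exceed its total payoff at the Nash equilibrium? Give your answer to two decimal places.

Each contributed unit returns 2.8/4 = 0.7000 to its contributor — below 1 — so contributing 0 is dominant for every player. At the Nash equilibrium everyone keeps their 10, and the group total is 4 × 10 = 40.
Each contributed unit returns 2.800 to the group as a whole (0.7000 to each of 4 players), which exceeds 1, so the social optimum is full contribution: group total = 2.800 × 40 = 112.00.
Efficiency loss = 112.00 − 40 = 72.00.

72.00 labor-hours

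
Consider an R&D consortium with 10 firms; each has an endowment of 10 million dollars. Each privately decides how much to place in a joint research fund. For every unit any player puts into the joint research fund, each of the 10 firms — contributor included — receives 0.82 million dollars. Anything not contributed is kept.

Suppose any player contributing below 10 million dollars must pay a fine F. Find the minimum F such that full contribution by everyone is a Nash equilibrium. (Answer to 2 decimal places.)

Given the others contribute fully, the best deviation is to contribute 0 (any partial contribution still incurs the fine and gives up units whose private return 0.82 is below 1).
Deviating from 10 to 0 saves 10 million dollars but forfeits the deviator's share of the drop in the joint research fund: 0.82 × 10 = 8.20.
So the deviation gain is 10 − 8.20 = 1.80, and the fine must be at least 1.80 million dollars to wipe it out.

1.80 million dollars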